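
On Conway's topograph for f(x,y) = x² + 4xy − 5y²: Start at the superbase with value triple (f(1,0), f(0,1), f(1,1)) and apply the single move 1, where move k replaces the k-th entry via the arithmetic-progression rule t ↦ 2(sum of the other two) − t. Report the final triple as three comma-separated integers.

start (1,-5,0) = (f(1,0),f(0,1),f(1,1))
replace slot 1: 2·((-5)+0) − 1 = -11 → (-11,-5,0)

-11,-5,0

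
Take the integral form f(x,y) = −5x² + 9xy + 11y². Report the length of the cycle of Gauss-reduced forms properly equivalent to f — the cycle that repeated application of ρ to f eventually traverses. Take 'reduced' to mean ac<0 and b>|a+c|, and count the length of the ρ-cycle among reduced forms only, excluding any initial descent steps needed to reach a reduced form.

D = 301, ⌊√D⌋ = 17
river: ρ → (11,13,-3)
river: ρ → (-3,17,1)
river: ρ → (1,17,-3)
river: ρ → (-3,13,11)
river: ρ → (11,9,-5)
river: ρ → (-5,11,9)
river: ρ → (9,7,-7)
river: ρ → (-7,7,9)
river: ρ → (9,11,-5)
river: ρ → (-5,9,11)
ρ-cycle length = 10 (tail of 0 descent steps not counted)

10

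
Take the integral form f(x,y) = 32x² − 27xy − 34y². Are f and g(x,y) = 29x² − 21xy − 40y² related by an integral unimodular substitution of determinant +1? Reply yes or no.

D₁ = 5081, D₂ = 5081
river cycle of f (length 30): (-34, 27, 32), (32, 37, -29), (-29, 21, 40), (40, 59, -10), (-10, 61, 34), (34, 7, -37), (-37, 67, 4), (4, 69, -20), (-20, 51, 31), (31, 11, -40), … (20 more)
river cycle of g (length 30): (-40, 21, 29), (29, 37, -32), (-32, 27, 34), (34, 41, -25), (-25, 59, 16), (16, 69, -5), (-5, 71, 2), (2, 69, -40), (-40, 11, 31), (31, 51, -20), … (20 more)
cycles differ ⇒ inequivalent

no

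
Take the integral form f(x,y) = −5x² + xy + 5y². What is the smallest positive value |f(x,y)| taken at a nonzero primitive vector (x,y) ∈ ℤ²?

river: ρ → (5,9,-1)
river: ρ → (-1,9,5)
river: ρ → (5,1,-5)
river: ρ → (-5,9,1)
river: ρ → (1,9,-5)
river: ρ → (-5,1,5)
closes: descent 0, river 6
min |a| on river = 1

1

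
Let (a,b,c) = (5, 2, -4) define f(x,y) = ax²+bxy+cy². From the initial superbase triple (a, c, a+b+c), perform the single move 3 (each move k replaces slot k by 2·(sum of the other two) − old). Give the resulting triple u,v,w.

start (5,-4,3) = (f(1,0),f(0,1),f(1,1))
replace slot 3: 2·(5+(-4)) − 3 = -1 → (5,-4,-1)

5,-4,-1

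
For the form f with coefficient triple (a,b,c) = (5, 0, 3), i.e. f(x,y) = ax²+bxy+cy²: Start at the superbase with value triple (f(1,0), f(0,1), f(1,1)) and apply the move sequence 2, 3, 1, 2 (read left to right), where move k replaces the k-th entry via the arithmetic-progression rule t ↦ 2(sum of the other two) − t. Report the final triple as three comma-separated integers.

start (5,3,8) = (f(1,0),f(0,1),f(1,1))
replace slot 2: 2·(5+8) − 3 = 23 → (5,23,8)
replace slot 3: 2·(5+23) − 8 = 48 → (5,23,48)
replace slot 1: 2·(23+48) − 5 = 137 → (137,23,48)
replace slot 2: 2·(137+48) − 23 = 347 → (137,347,48)

137,347,48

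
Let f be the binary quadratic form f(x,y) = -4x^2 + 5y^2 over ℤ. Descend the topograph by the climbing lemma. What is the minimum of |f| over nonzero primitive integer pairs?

descent: ρ → (5,0,-4)
descent: ρ → (-4,8,1)  [lands on river]
river: ρ → (1,8,-4)
closes: descent 2, river 2
min |a| on river = 1

1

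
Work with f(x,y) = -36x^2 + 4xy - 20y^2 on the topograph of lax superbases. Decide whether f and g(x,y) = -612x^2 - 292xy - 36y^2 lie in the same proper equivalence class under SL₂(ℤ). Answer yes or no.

D₁ = -2864, D₂ = -2864
f is negative-definite; reduce −f:
−f: flip: (36,-4,20)→(20,4,36)
−f: reduced (well bottom): (20,4,36) with a≤c, −a<b≤a
flip sign back: reduced form of f is (-20,-4,-36)
g is negative-definite; reduce −g:
−g: flip: (612,292,36)→(36,-292,612)
−g: translate: b→-4 (≡-292 mod 72), so (36,-292,612)→(36,-4,20)
−g: flip: (36,-4,20)→(20,4,36)
−g: reduced (well bottom): (20,4,36) with a≤c, −a<b≤a
flip sign back: reduced form of g is (-20,-4,-36)
reduced forms (-20, -4, -36) vs (-20, -4, -36) ⇒ equivalent

yes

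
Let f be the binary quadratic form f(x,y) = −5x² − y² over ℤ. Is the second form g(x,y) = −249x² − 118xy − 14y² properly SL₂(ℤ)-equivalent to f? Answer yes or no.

D₁ = -20, D₂ = -20
f is negative-definite; reduce −f:
−f: flip: (5,0,1)→(1,0,5)
−f: reduced (well bottom): (1,0,5) with a≤c, −a<b≤a
flip sign back: reduced form of f is (-1,0,-5)
g is negative-definite; reduce −g:
−g: flip: (249,118,14)→(14,-118,249)
−g: translate: b→-6 (≡-118 mod 28), so (14,-118,249)→(14,-6,1)
−g: flip: (14,-6,1)→(1,6,14)
−g: translate: b→0 (≡6 mod 2), so (1,6,14)→(1,0,5)
−g: reduced (well bottom): (1,0,5) with a≤c, −a<b≤a
flip sign back: reduced form of g is (-1,0,-5)
reduced forms (-1, 0, -5) vs (-1, 0, -5) ⇒ equivalent

yes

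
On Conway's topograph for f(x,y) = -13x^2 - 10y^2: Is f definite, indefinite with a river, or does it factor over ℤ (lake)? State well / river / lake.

D = b²−4ac = 0² − 4·(-13)·(-10) = -520
D < 0 ⇒ definite ⇒ every region one sign ⇒ single well

well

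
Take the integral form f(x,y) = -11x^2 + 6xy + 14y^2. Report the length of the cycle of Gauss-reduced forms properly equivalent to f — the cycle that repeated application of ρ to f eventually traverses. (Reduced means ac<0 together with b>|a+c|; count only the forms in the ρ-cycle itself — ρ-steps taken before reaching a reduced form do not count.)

D = 652, ⌊√D⌋ = 25
river: ρ → (14,22,-3)
river: ρ → (-3,20,21)
river: ρ → (21,22,-2)
river: ρ → (-2,22,21)
river: ρ → (21,20,-3)
river: ρ → (-3,22,14)
river: ρ → (14,6,-11)
river: ρ → (-11,16,9)
river: ρ → (9,20,-7)
river: ρ → (-7,22,6)
river: ρ → (6,14,-19)
river: ρ → (-19,24,1)
river: ρ → (1,24,-19)
river: ρ → (-19,14,6)
river: ρ → (6,22,-7)
river: ρ → (-7,20,9)
river: ρ → (9,16,-11)
river: ρ → (-11,6,14)
ρ-cycle length = 18 (tail of 0 descent steps not counted)

18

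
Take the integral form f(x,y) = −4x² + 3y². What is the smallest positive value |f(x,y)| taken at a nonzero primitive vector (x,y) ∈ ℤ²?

descent: ρ → (3,6,-1)  [lands on river]
river: ρ → (-1,6,3)
closes: descent 1, river 2
min |a| on river = 1

1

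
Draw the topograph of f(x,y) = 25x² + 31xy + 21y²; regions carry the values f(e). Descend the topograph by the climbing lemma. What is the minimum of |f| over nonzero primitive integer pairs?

translate: b→-19 (≡31 mod 50), so (25,31,21)→(25,-19,15)
flip: (25,-19,15)→(15,19,25)
translate: b→-11 (≡19 mod 30), so (15,19,25)→(15,-11,21)
reduced (well bottom): (15,-11,21) with a≤c, −a<b≤a
well minimum = a = 15

15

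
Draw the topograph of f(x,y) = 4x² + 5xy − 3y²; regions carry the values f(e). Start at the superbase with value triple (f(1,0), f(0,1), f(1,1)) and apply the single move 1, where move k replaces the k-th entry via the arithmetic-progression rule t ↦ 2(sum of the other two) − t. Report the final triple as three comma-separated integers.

start (4,-3,6) = (f(1,0),f(0,1),f(1,1))
replace slot 1: 2·((-3)+6) − 4 = 2 → (2,-3,6)

2,-3,6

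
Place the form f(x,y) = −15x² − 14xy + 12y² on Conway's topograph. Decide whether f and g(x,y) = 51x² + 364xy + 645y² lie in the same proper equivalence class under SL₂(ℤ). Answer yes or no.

D₁ = 916, D₂ = 916
river cycle of f (length 18): (12, 14, -15), (-15, 16, 11), (11, 28, -3), (-3, 26, 20), (20, 14, -9), (-9, 22, 12), (12, 26, -5), (-5, 24, 17), (17, 10, -12), (-12, 14, 15), … (8 more)
river cycle of g (length 18): (5, 24, -17), (-17, 10, 12), (12, 14, -15), (-15, 16, 11), (11, 28, -3), (-3, 26, 20), (20, 14, -9), (-9, 22, 12), (12, 26, -5), (-5, 24, 17), … (8 more)
cycles coincide ⇒ equivalent

yes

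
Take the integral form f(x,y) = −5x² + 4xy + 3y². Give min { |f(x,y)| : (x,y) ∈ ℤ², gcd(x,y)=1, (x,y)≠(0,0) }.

river: ρ → (3,8,-1)
river: ρ → (-1,8,3)
river: ρ → (3,4,-5)
river: ρ → (-5,6,2)
river: ρ → (2,6,-5)
river: ρ → (-5,4,3)
closes: descent 0, river 6
min |a| on river = 1

1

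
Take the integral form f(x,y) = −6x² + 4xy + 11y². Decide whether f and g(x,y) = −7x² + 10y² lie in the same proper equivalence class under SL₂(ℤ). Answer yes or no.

D₁ = 280, D₂ = 280
river cycle of f (length 6): (-6, 16, 1), (1, 16, -6), (-6, 8, 9), (9, 10, -5), (-5, 10, 9), (9, 8, -6)
river cycle of g (length 4): (-7, 14, 3), (3, 16, -2), (-2, 16, 3), (3, 14, -7)
cycles differ ⇒ inequivalent

no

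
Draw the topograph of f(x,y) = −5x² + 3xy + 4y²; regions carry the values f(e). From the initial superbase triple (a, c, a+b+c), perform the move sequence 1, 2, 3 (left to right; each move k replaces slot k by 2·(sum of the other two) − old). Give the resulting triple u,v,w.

start (-5,4,2) = (f(1,0),f(0,1),f(1,1))
replace slot 1: 2·(4+2) − (-5) = 17 → (17,4,2)
replace slot 2: 2·(17+2) − 4 = 34 → (17,34,2)
replace slot 3: 2·(17+34) − 2 = 100 → (17,34,100)

17,34,100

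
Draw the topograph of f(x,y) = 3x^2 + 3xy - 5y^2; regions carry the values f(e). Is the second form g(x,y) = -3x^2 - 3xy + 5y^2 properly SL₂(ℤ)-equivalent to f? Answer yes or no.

D₁ = 69, D₂ = 69
river cycle of f (length 4): (-5, 7, 1), (1, 7, -5), (-5, 3, 3), (3, 3, -5)
river cycle of g (length 4): (5, 3, -3), (-3, 3, 5), (5, 7, -1), (-1, 7, 5)
cycles differ ⇒ inequivalent

no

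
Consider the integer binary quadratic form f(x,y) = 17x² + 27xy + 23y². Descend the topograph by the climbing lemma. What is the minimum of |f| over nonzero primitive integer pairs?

translate: b→-7 (≡27 mod 34), so (17,27,23)→(17,-7,13)
flip: (17,-7,13)→(13,7,17)
reduced (well bottom): (13,7,17) with a≤c, −a<b≤a
well minimum = a = 13

13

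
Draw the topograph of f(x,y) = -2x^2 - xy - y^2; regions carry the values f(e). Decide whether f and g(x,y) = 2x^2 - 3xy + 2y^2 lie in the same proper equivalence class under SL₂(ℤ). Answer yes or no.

D₁ = -7, D₂ = -7
f is negative-definite; reduce −f:
−f: flip: (2,1,1)→(1,-1,2)
−f: translate: b→1 (≡-1 mod 2), so (1,-1,2)→(1,1,2)
−f: reduced (well bottom): (1,1,2) with a≤c, −a<b≤a
flip sign back: reduced form of f is (-1,-1,-2)
g: translate: b→1 (≡-3 mod 4), so (2,-3,2)→(2,1,1)
g: flip: (2,1,1)→(1,-1,2)
g: translate: b→1 (≡-1 mod 2), so (1,-1,2)→(1,1,2)
g: reduced (well bottom): (1,1,2) with a≤c, −a<b≤a
reduced forms (-1, -1, -2) vs (1, 1, 2) ⇒ inequivalent

no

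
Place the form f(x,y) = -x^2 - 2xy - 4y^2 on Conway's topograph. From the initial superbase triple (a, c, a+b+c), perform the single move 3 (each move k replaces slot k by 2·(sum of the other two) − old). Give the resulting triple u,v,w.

start (-1,-4,-7) = (f(1,0),f(0,1),f(1,1))
replace slot 3: 2·((-1)+(-4)) − (-7) = -3 → (-1,-4,-3)

-1,-4,-3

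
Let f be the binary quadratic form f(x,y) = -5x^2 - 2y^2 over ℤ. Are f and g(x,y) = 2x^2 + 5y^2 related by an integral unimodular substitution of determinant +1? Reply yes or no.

D₁ = -40, D₂ = -40
f is negative-definite; reduce −f:
−f: flip: (5,0,2)→(2,0,5)
−f: reduced (well bottom): (2,0,5) with a≤c, −a<b≤a
flip sign back: reduced form of f is (-2,0,-5)
g: reduced (well bottom): (2,0,5) with a≤c, −a<b≤a
reduced forms (-2, 0, -5) vs (2, 0, 5) ⇒ inequivalent

no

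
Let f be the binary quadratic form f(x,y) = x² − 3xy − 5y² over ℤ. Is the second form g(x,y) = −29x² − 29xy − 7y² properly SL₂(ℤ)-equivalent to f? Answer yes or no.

D₁ = 29, D₂ = 29
river cycle of f (length 2): (1, 5, -1), (-1, 5, 1)
river cycle of g (length 2): (1, 5, -1), (-1, 5, 1)
cycles coincide ⇒ equivalent

yes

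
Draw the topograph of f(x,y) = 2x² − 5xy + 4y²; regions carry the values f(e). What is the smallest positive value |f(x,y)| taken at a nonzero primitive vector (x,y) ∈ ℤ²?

translate: b→-1 (≡-5 mod 4), so (2,-5,4)→(2,-1,1)
flip: (2,-1,1)→(1,1,2)
reduced (well bottom): (1,1,2) with a≤c, −a<b≤a
well minimum = a = 1

1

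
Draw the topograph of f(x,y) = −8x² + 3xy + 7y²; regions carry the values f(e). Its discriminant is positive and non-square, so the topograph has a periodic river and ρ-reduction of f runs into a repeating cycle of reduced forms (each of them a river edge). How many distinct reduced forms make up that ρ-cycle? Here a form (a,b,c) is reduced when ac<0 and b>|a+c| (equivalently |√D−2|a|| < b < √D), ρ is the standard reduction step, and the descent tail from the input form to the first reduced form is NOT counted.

D = 233, ⌊√D⌋ = 15
river: ρ → (7,11,-4)
river: ρ → (-4,13,4)
river: ρ → (4,11,-7)
river: ρ → (-7,3,8)
river: ρ → (8,13,-2)
river: ρ → (-2,15,1)
river: ρ → (1,15,-2)
river: ρ → (-2,13,8)
river: ρ → (8,3,-7)
river: ρ → (-7,11,4)
river: ρ → (4,13,-4)
river: ρ → (-4,11,7)
river: ρ → (7,3,-8)
river: ρ → (-8,13,2)
river: ρ → (2,15,-1)
river: ρ → (-1,15,2)
river: ρ → (2,13,-8)
river: ρ → (-8,3,7)
ρ-cycle length = 18 (tail of 0 descent steps not counted)

18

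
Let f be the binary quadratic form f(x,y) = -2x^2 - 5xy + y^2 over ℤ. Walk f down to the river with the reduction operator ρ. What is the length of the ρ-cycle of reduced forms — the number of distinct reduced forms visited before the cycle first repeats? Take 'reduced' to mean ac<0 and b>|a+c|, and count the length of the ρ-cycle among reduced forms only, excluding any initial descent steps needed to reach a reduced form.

D = 33, ⌊√D⌋ = 5
descent: ρ → (1,5,-2)  [lands on river]
river: ρ → (-2,3,3)
river: ρ → (3,3,-2)
river: ρ → (-2,5,1)
ρ-cycle length = 4 (tail of 1 descent step not counted)

4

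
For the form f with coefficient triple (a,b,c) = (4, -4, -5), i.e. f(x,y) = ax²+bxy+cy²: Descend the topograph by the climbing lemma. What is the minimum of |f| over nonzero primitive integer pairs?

descent: ρ → (-5,4,4)  [lands on river]
river: ρ → (4,4,-5)
river: ρ → (-5,6,3)
river: ρ → (3,6,-5)
closes: descent 1, river 4
min |a| on river = 3

3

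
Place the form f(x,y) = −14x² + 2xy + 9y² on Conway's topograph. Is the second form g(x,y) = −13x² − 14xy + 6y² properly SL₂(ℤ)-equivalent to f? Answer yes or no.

D₁ = 508, D₂ = 508
river cycle of f (length 12): (9, 16, -7), (-7, 12, 13), (13, 14, -6), (-6, 22, 1), (1, 22, -6), (-6, 14, 13), (13, 12, -7), (-7, 16, 9), (9, 20, -3), (-3, 22, 2), … (2 more)
river cycle of g (length 12): (6, 14, -13), (-13, 12, 7), (7, 16, -9), (-9, 20, 3), (3, 22, -2), (-2, 22, 3), (3, 20, -9), (-9, 16, 7), (7, 12, -13), (-13, 14, 6), … (2 more)
cycles differ ⇒ inequivalent

no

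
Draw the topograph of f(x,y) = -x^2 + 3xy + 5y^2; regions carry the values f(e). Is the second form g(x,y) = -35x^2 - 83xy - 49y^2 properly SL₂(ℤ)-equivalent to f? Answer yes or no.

D₁ = 29, D₂ = 29
river cycle of f (length 2): (-1, 5, 1), (1, 5, -1)
river cycle of g (length 2): (-1, 5, 1), (1, 5, -1)
cycles coincide ⇒ equivalent

yes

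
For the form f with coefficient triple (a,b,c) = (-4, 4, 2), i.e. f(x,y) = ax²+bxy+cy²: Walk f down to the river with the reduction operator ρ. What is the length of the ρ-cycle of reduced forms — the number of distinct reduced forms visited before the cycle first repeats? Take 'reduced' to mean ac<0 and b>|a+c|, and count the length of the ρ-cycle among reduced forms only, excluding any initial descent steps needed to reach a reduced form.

D = 48, ⌊√D⌋ = 6
river: ρ → (2,4,-4)
river: ρ → (-4,4,2)
ρ-cycle length = 2 (tail of 0 descent steps not counted)

2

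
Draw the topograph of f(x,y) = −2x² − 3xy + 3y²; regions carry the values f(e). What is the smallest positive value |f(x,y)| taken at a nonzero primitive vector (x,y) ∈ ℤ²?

descent: ρ → (3,3,-2)  [lands on river]
river: ρ → (-2,5,1)
river: ρ → (1,5,-2)
river: ρ → (-2,3,3)
closes: descent 1, river 4
min |a| on river = 1

1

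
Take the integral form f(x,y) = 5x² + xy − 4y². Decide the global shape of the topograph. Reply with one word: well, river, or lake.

D = b²−4ac = 1² − 4·5·(-4) = 81
D = 9² is a perfect square ⇒ form factors over ℤ ⇒ lakes

lake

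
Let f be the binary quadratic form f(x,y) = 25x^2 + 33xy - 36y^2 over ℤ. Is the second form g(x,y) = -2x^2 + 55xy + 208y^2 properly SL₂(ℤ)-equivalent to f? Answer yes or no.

D₁ = 4689, D₂ = 4689
river cycle of f (length 72): (-36, 39, 22), (22, 49, -26), (-26, 55, 16), (16, 41, -47), (-47, 53, 10), (10, 67, -5), (-5, 63, 36), (36, 9, -32), (-32, 55, 13), (13, 49, -44), … (62 more)
river cycle of g (length 72): (-2, 67, 25), (25, 33, -36), (-36, 39, 22), (22, 49, -26), (-26, 55, 16), (16, 41, -47), (-47, 53, 10), (10, 67, -5), (-5, 63, 36), (36, 9, -32), … (62 more)
cycles coincide ⇒ equivalent

yes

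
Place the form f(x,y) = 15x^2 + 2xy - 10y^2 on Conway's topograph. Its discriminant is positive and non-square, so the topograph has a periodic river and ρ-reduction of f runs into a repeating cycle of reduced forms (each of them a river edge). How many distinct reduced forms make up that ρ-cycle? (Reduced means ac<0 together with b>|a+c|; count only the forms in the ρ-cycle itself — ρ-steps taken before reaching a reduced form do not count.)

D = 604, ⌊√D⌋ = 24
descent: ρ → (-10,18,7)  [lands on river]
river: ρ → (7,24,-1)
river: ρ → (-1,24,7)
river: ρ → (7,18,-10)
river: ρ → (-10,22,3)
river: ρ → (3,20,-17)
river: ρ → (-17,14,6)
river: ρ → (6,22,-5)
river: ρ → (-5,18,14)
river: ρ → (14,10,-9)
river: ρ → (-9,8,15)
river: ρ → (15,22,-2)
river: ρ → (-2,22,15)
river: ρ → (15,8,-9)
river: ρ → (-9,10,14)
river: ρ → (14,18,-5)
river: ρ → (-5,22,6)
river: ρ → (6,14,-17)
river: ρ → (-17,20,3)
river: ρ → (3,22,-10)
ρ-cycle length = 20 (tail of 1 descent step not counted)

20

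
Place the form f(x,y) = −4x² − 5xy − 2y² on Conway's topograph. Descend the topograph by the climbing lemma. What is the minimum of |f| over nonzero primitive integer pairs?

translate: b→-3 (≡5 mod 8), so (4,5,2)→(4,-3,1)
flip: (4,-3,1)→(1,3,4)
translate: b→1 (≡3 mod 2), so (1,3,4)→(1,1,2)
reduced (well bottom): (1,1,2) with a≤c, −a<b≤a
well minimum |f| = |-1| = 1 (negative-definite)

1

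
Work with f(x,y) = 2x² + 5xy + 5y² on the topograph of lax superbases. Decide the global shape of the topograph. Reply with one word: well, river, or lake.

D = b²−4ac = 5² − 4·2·5 = -15
D < 0 ⇒ definite ⇒ every region one sign ⇒ single well

well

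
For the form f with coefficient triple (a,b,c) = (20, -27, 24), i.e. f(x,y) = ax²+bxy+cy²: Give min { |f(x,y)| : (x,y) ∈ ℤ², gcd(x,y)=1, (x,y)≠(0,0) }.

translate: b→13 (≡-27 mod 40), so (20,-27,24)→(20,13,17)
flip: (20,13,17)→(17,-13,20)
reduced (well bottom): (17,-13,20) with a≤c, −a<b≤a
well minimum = a = 17

17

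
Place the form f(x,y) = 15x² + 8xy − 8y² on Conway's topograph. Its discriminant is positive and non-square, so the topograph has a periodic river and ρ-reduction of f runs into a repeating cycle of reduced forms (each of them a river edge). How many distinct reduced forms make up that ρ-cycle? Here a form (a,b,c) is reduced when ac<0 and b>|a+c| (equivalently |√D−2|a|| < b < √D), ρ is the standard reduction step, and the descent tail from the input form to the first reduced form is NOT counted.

D = 544, ⌊√D⌋ = 23
river: ρ → (-8,8,15)
river: ρ → (15,22,-1)
river: ρ → (-1,22,15)
river: ρ → (15,8,-8)
ρ-cycle length = 4 (tail of 0 descent steps not counted)

4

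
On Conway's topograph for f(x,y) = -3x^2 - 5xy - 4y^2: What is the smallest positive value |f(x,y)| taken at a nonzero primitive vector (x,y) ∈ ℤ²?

translate: b→-1 (≡5 mod 6), so (3,5,4)→(3,-1,2)
flip: (3,-1,2)→(2,1,3)
reduced (well bottom): (2,1,3) with a≤c, −a<b≤a
well minimum |f| = |-2| = 2 (negative-definite)

2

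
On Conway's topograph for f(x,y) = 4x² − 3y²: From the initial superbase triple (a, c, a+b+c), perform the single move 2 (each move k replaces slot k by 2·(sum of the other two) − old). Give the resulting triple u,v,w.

start (4,-3,1) = (f(1,0),f(0,1),f(1,1))
replace slot 2: 2·(4+1) − (-3) = 13 → (4,13,1)

4,13,1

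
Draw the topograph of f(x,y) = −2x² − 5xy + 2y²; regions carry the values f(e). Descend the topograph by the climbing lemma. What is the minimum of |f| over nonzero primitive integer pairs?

descent: ρ → (2,5,-2)  [lands on river]
river: ρ → (-2,3,4)
river: ρ → (4,5,-1)
river: ρ → (-1,5,4)
river: ρ → (4,3,-2)
river: ρ → (-2,5,2)
river: ρ → (2,3,-4)
river: ρ → (-4,5,1)
river: ρ → (1,5,-4)
river: ρ → (-4,3,2)
closes: descent 1, river 10
min |a| on river = 1

1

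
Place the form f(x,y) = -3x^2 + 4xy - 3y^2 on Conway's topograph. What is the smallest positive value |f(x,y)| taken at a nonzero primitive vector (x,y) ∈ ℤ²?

translate: b→2 (≡-4 mod 6), so (3,-4,3)→(3,2,2)
flip: (3,2,2)→(2,-2,3)
translate: b→2 (≡-2 mod 4), so (2,-2,3)→(2,2,3)
reduced (well bottom): (2,2,3) with a≤c, −a<b≤a
well minimum |f| = |-2| = 2 (negative-definite)

2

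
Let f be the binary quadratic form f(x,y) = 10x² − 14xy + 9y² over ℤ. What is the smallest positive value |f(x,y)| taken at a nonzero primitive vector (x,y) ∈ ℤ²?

translate: b→6 (≡-14 mod 20), so (10,-14,9)→(10,6,5)
flip: (10,6,5)→(5,-6,10)
translate: b→4 (≡-6 mod 10), so (5,-6,10)→(5,4,9)
reduced (well bottom): (5,4,9) with a≤c, −a<b≤a
well minimum = a = 5

5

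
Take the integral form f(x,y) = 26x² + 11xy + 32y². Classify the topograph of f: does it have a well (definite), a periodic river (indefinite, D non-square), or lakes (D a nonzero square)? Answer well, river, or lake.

D = b²−4ac = 11² − 4·26·32 = -3207
D < 0 ⇒ definite ⇒ every region one sign ⇒ single well

well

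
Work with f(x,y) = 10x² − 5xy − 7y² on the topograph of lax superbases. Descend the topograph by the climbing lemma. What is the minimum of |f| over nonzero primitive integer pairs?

descent: ρ → (-7,5,10)  [lands on river]
river: ρ → (10,15,-2)
river: ρ → (-2,17,2)
river: ρ → (2,15,-10)
river: ρ → (-10,5,7)
river: ρ → (7,9,-8)
river: ρ → (-8,7,8)
river: ρ → (8,9,-7)
closes: descent 1, river 8
min |a| on river = 2

2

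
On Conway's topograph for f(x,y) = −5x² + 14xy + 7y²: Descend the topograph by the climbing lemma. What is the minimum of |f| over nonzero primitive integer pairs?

river: ρ → (7,14,-5)
river: ρ → (-5,16,4)
river: ρ → (4,16,-5)
river: ρ → (-5,14,7)
closes: descent 0, river 4
min |a| on river = 4

4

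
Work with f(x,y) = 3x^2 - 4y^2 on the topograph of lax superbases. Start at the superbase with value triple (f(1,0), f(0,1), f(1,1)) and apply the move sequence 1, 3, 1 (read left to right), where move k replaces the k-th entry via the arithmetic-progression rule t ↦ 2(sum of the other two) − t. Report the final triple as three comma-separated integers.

start (3,-4,-1) = (f(1,0),f(0,1),f(1,1))
replace slot 1: 2·((-4)+(-1)) − 3 = -13 → (-13,-4,-1)
replace slot 3: 2·((-13)+(-4)) − (-1) = -33 → (-13,-4,-33)
replace slot 1: 2·((-4)+(-33)) − (-13) = -61 → (-61,-4,-33)

-61,-4,-33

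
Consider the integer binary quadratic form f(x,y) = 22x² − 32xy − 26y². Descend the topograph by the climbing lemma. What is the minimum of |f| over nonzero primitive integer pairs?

descent: ρ → (-26,32,22)  [lands on river]
river: ρ → (22,56,-2)
river: ρ → (-2,56,22)
river: ρ → (22,32,-26)
river: ρ → (-26,20,28)
river: ρ → (28,36,-18)
river: ρ → (-18,36,28)
river: ρ → (28,20,-26)
closes: descent 1, river 8
min |a| on river = 2

2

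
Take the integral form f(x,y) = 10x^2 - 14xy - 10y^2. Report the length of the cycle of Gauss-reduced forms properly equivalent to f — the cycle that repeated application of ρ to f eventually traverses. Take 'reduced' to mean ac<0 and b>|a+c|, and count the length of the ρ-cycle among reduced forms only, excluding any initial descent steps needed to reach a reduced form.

D = 596, ⌊√D⌋ = 24
descent: ρ → (-10,14,10)  [lands on river]
river: ρ → (10,6,-14)
river: ρ → (-14,22,2)
river: ρ → (2,22,-14)
river: ρ → (-14,6,10)
river: ρ → (10,14,-10)
river: ρ → (-10,6,14)
river: ρ → (14,22,-2)
river: ρ → (-2,22,14)
river: ρ → (14,6,-10)
ρ-cycle length = 10 (tail of 1 descent step not counted)

10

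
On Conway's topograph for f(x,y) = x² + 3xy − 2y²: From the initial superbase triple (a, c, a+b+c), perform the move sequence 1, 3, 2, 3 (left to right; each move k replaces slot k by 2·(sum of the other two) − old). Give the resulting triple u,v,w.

start (1,-2,2) = (f(1,0),f(0,1),f(1,1))
replace slot 1: 2·((-2)+2) − 1 = -1 → (-1,-2,2)
replace slot 3: 2·((-1)+(-2)) − 2 = -8 → (-1,-2,-8)
replace slot 2: 2·((-1)+(-8)) − (-2) = -16 → (-1,-16,-8)
replace slot 3: 2·((-1)+(-16)) − (-8) = -26 → (-1,-16,-26)

-1,-16,-26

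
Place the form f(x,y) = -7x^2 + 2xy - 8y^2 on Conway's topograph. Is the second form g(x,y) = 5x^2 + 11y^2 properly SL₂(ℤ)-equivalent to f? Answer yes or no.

D₁ = -220, D₂ = -220
f is negative-definite; reduce −f:
−f: reduced (well bottom): (7,-2,8) with a≤c, −a<b≤a
flip sign back: reduced form of f is (-7,2,-8)
g: reduced (well bottom): (5,0,11) with a≤c, −a<b≤a
reduced forms (-7, 2, -8) vs (5, 0, 11) ⇒ inequivalent

no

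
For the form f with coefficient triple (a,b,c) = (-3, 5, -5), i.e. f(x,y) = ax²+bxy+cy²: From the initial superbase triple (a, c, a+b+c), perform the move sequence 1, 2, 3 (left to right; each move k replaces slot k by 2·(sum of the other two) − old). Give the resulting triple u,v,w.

start (-3,-5,-3) = (f(1,0),f(0,1),f(1,1))
replace slot 1: 2·((-5)+(-3)) − (-3) = -13 → (-13,-5,-3)
replace slot 2: 2·((-13)+(-3)) − (-5) = -27 → (-13,-27,-3)
replace slot 3: 2·((-13)+(-27)) − (-3) = -77 → (-13,-27,-77)

-13,-27,-77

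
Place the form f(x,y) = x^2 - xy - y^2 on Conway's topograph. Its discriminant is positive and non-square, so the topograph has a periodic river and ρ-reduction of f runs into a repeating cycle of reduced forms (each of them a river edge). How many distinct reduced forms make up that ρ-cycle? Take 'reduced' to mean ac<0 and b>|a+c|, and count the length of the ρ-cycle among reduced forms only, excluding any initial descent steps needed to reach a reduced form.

D = 5, ⌊√D⌋ = 2
descent: ρ → (-1,1,1)  [lands on river]
river: ρ → (1,1,-1)
ρ-cycle length = 2 (tail of 1 descent step not counted)

2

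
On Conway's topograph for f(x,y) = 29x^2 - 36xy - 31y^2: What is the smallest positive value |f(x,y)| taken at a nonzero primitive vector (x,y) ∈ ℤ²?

descent: ρ → (-31,36,29)  [lands on river]
river: ρ → (29,22,-38)
river: ρ → (-38,54,13)
river: ρ → (13,50,-46)
river: ρ → (-46,42,17)
river: ρ → (17,60,-19)
river: ρ → (-19,54,26)
river: ρ → (26,50,-23)
river: ρ → (-23,42,34)
river: ρ → (34,26,-31)
closes: descent 1, river 10
min |a| on river = 13

13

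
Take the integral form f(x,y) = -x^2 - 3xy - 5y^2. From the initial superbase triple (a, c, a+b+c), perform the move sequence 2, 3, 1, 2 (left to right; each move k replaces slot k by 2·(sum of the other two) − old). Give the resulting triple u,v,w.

start (-1,-5,-9) = (f(1,0),f(0,1),f(1,1))
replace slot 2: 2·((-1)+(-9)) − (-5) = -15 → (-1,-15,-9)
replace slot 3: 2·((-1)+(-15)) − (-9) = -23 → (-1,-15,-23)
replace slot 1: 2·((-15)+(-23)) − (-1) = -75 → (-75,-15,-23)
replace slot 2: 2·((-75)+(-23)) − (-15) = -181 → (-75,-181,-23)

-75,-181,-23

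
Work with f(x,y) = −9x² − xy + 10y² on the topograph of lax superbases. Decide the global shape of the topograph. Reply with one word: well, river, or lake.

D = b²−4ac = (-1)² − 4·(-9)·10 = 361
D = 19² is a perfect square ⇒ form factors over ℤ ⇒ lakes

lake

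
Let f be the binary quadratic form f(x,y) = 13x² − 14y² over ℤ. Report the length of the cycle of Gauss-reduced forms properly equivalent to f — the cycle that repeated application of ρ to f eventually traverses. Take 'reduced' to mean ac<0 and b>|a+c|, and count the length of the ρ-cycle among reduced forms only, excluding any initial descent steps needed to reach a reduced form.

D = 728, ⌊√D⌋ = 26
descent: ρ → (-14,0,13)
descent: ρ → (13,26,-1)  [lands on river]
river: ρ → (-1,26,13)
ρ-cycle length = 2 (tail of 2 descent steps not counted)

2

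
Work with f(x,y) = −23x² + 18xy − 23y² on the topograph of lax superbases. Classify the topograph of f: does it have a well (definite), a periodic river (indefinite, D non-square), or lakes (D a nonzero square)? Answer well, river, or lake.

D = b²−4ac = 18² − 4·(-23)·(-23) = -1792
D < 0 ⇒ definite ⇒ every region one sign ⇒ single well

well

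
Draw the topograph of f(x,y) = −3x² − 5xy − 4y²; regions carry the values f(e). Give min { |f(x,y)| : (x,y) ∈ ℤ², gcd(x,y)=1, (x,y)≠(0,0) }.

translate: b→-1 (≡5 mod 6), so (3,5,4)→(3,-1,2)
flip: (3,-1,2)→(2,1,3)
reduced (well bottom): (2,1,3) with a≤c, −a<b≤a
well minimum |f| = |-2| = 2 (negative-definite)

2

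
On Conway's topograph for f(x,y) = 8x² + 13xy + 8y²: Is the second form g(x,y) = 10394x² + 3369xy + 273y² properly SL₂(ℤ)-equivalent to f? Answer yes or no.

D₁ = -87, D₂ = -87
f: translate: b→-3 (≡13 mod 16), so (8,13,8)→(8,-3,3)
f: flip: (8,-3,3)→(3,3,8)
f: reduced (well bottom): (3,3,8) with a≤c, −a<b≤a
g: flip: (10394,3369,273)→(273,-3369,10394)
g: translate: b→-93 (≡-3369 mod 546), so (273,-3369,10394)→(273,-93,8)
g: flip: (273,-93,8)→(8,93,273)
g: translate: b→-3 (≡93 mod 16), so (8,93,273)→(8,-3,3)
g: flip: (8,-3,3)→(3,3,8)
g: reduced (well bottom): (3,3,8) with a≤c, −a<b≤a
reduced forms (3, 3, 8) vs (3, 3, 8) ⇒ equivalent

yes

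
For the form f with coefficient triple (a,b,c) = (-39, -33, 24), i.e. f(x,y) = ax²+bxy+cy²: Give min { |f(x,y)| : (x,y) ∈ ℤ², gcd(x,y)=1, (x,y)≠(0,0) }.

descent: ρ → (24,33,-39)  [lands on river]
river: ρ → (-39,45,18)
river: ρ → (18,63,-12)
river: ρ → (-12,57,33)
river: ρ → (33,9,-36)
river: ρ → (-36,63,6)
river: ρ → (6,69,-3)
river: ρ → (-3,69,6)
river: ρ → (6,63,-36)
river: ρ → (-36,9,33)
river: ρ → (33,57,-12)
river: ρ → (-12,63,18)
river: ρ → (18,45,-39)
river: ρ → (-39,33,24)
river: ρ → (24,63,-9)
river: ρ → (-9,63,24)
closes: descent 1, river 16
min |a| on river = 3

3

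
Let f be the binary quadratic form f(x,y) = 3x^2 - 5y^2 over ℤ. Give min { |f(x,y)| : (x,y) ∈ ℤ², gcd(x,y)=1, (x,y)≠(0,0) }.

descent: ρ → (-5,0,3)
descent: ρ → (3,6,-2)  [lands on river]
river: ρ → (-2,6,3)
closes: descent 2, river 2
min |a| on river = 2

2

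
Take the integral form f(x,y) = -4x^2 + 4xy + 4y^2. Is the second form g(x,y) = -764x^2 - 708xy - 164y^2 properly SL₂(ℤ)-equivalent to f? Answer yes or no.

D₁ = 80, D₂ = 80
river cycle of f (length 2): (4, 4, -4), (-4, 4, 4)
river cycle of g (length 2): (-4, 4, 4), (4, 4, -4)
cycles coincide ⇒ equivalent

yes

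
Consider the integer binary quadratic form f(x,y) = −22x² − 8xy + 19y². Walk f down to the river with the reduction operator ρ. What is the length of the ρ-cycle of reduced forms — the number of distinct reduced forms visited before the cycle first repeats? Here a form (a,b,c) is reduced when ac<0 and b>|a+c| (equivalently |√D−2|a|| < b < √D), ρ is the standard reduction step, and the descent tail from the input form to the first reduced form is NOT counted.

D = 1736, ⌊√D⌋ = 41
descent: ρ → (19,8,-22)  [lands on river]
river: ρ → (-22,36,5)
river: ρ → (5,34,-29)
river: ρ → (-29,24,10)
river: ρ → (10,36,-11)
river: ρ → (-11,30,19)
ρ-cycle length = 6 (tail of 1 descent step not counted)

6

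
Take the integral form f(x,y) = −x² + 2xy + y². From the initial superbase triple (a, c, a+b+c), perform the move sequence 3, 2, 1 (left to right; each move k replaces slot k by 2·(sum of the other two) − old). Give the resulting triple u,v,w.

start (-1,1,2) = (f(1,0),f(0,1),f(1,1))
replace slot 3: 2·((-1)+1) − 2 = -2 → (-1,1,-2)
replace slot 2: 2·((-1)+(-2)) − 1 = -7 → (-1,-7,-2)
replace slot 1: 2·((-7)+(-2)) − (-1) = -17 → (-17,-7,-2)

-17,-7,-2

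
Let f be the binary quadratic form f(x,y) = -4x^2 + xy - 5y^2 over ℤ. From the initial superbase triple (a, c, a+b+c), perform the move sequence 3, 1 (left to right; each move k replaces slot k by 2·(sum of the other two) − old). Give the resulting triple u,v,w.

start (-4,-5,-8) = (f(1,0),f(0,1),f(1,1))
replace slot 3: 2·((-4)+(-5)) − (-8) = -10 → (-4,-5,-10)
replace slot 1: 2·((-5)+(-10)) − (-4) = -26 → (-26,-5,-10)

-26,-5,-10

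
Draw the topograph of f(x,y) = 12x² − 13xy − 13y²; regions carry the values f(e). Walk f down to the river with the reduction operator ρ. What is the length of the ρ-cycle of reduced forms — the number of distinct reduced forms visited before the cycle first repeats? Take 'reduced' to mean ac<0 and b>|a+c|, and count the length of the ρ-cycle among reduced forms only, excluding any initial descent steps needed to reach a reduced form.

D = 793, ⌊√D⌋ = 28
descent: ρ → (-13,13,12)  [lands on river]
river: ρ → (12,11,-14)
river: ρ → (-14,17,9)
river: ρ → (9,19,-12)
river: ρ → (-12,5,16)
river: ρ → (16,27,-1)
river: ρ → (-1,27,16)
river: ρ → (16,5,-12)
river: ρ → (-12,19,9)
river: ρ → (9,17,-14)
river: ρ → (-14,11,12)
river: ρ → (12,13,-13)
ρ-cycle length = 12 (tail of 1 descent step not counted)

12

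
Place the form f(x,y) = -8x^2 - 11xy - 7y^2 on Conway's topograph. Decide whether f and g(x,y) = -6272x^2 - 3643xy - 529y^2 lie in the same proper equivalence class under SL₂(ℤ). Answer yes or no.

D₁ = -103, D₂ = -103
f is negative-definite; reduce −f:
−f: translate: b→-5 (≡11 mod 16), so (8,11,7)→(8,-5,4)
−f: flip: (8,-5,4)→(4,5,8)
−f: translate: b→-3 (≡5 mod 8), so (4,5,8)→(4,-3,7)
−f: reduced (well bottom): (4,-3,7) with a≤c, −a<b≤a
flip sign back: reduced form of f is (-4,3,-7)
g is negative-definite; reduce −g:
−g: flip: (6272,3643,529)→(529,-3643,6272)
−g: translate: b→-469 (≡-3643 mod 1058), so (529,-3643,6272)→(529,-469,104)
−g: flip: (529,-469,104)→(104,469,529)
−g: translate: b→53 (≡469 mod 208), so (104,469,529)→(104,53,7)
−g: flip: (104,53,7)→(7,-53,104)
−g: translate: b→3 (≡-53 mod 14), so (7,-53,104)→(7,3,4)
−g: flip: (7,3,4)→(4,-3,7)
−g: reduced (well bottom): (4,-3,7) with a≤c, −a<b≤a
flip sign back: reduced form of g is (-4,3,-7)
reduced forms (-4, 3, -7) vs (-4, 3, -7) ⇒ equivalent

yes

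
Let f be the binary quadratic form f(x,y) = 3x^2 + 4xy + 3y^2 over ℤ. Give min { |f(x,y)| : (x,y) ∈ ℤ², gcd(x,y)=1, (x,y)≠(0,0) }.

translate: b→-2 (≡4 mod 6), so (3,4,3)→(3,-2,2)
flip: (3,-2,2)→(2,2,3)
reduced (well bottom): (2,2,3) with a≤c, −a<b≤a
well minimum = a = 2

2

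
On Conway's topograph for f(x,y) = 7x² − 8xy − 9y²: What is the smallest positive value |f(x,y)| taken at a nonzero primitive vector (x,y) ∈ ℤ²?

descent: ρ → (-9,8,7)  [lands on river]
river: ρ → (7,6,-10)
river: ρ → (-10,14,3)
river: ρ → (3,16,-5)
river: ρ → (-5,14,6)
river: ρ → (6,10,-9)
closes: descent 1, river 6
min |a| on river = 3

3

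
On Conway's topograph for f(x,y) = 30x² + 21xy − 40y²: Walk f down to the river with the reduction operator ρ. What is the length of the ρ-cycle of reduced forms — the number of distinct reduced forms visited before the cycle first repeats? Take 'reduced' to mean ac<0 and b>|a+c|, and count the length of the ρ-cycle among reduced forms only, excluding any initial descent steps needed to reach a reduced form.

D = 5241, ⌊√D⌋ = 72
river: ρ → (-40,59,11)
river: ρ → (11,51,-60)
river: ρ → (-60,69,2)
river: ρ → (2,71,-25)
river: ρ → (-25,29,44)
river: ρ → (44,59,-10)
river: ρ → (-10,61,38)
river: ρ → (38,15,-33)
river: ρ → (-33,51,20)
river: ρ → (20,69,-6)
river: ρ → (-6,63,53)
river: ρ → (53,43,-16)
river: ρ → (-16,53,38)
river: ρ → (38,23,-31)
river: ρ → (-31,39,30)
river: ρ → (30,21,-40)
ρ-cycle length = 16 (tail of 0 descent steps not counted)

16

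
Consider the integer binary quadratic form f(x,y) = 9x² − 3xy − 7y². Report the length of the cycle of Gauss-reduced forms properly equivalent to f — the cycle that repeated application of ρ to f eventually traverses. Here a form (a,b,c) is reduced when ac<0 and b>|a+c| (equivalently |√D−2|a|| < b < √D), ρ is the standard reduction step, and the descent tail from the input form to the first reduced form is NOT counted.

D = 261, ⌊√D⌋ = 16
descent: ρ → (-7,3,9)  [lands on river]
river: ρ → (9,15,-1)
river: ρ → (-1,15,9)
river: ρ → (9,3,-7)
river: ρ → (-7,11,5)
river: ρ → (5,9,-9)
river: ρ → (-9,9,5)
river: ρ → (5,11,-7)
ρ-cycle length = 8 (tail of 1 descent step not counted)

8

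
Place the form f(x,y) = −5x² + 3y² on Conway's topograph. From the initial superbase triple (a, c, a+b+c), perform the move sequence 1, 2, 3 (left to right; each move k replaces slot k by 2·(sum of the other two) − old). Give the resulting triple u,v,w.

start (-5,3,-2) = (f(1,0),f(0,1),f(1,1))
replace slot 1: 2·(3+(-2)) − (-5) = 7 → (7,3,-2)
replace slot 2: 2·(7+(-2)) − 3 = 7 → (7,7,-2)
replace slot 3: 2·(7+7) − (-2) = 30 → (7,7,30)

7,7,30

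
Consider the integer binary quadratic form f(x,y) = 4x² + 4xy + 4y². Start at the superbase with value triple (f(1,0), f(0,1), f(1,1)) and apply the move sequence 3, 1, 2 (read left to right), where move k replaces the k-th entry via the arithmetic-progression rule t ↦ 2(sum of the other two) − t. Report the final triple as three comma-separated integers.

start (4,4,12) = (f(1,0),f(0,1),f(1,1))
replace slot 3: 2·(4+4) − 12 = 4 → (4,4,4)
replace slot 1: 2·(4+4) − 4 = 12 → (12,4,4)
replace slot 2: 2·(12+4) − 4 = 28 → (12,28,4)

12,28,4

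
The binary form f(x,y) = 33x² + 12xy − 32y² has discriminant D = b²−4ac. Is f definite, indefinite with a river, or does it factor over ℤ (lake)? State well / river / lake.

D = b²−4ac = 12² − 4·33·(-32) = 4368
D > 0 non-square ⇒ indefinite ⇒ periodic river

river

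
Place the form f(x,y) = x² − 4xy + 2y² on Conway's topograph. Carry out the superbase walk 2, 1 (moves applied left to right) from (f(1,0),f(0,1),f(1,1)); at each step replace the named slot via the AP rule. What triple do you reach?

start (1,2,-1) = (f(1,0),f(0,1),f(1,1))
replace slot 2: 2·(1+(-1)) − 2 = -2 → (1,-2,-1)
replace slot 1: 2·((-2)+(-1)) − 1 = -7 → (-7,-2,-1)

-7,-2,-1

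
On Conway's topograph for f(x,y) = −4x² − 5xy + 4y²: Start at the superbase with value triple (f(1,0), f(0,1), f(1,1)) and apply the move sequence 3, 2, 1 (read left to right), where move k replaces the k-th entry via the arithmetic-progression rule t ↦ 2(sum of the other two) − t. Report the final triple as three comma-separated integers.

start (-4,4,-5) = (f(1,0),f(0,1),f(1,1))
replace slot 3: 2·((-4)+4) − (-5) = 5 → (-4,4,5)
replace slot 2: 2·((-4)+5) − 4 = -2 → (-4,-2,5)
replace slot 1: 2·((-2)+5) − (-4) = 10 → (10,-2,5)

10,-2,5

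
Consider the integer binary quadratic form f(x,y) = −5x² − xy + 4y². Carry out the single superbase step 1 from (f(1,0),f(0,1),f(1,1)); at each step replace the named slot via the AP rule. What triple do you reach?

start (-5,4,-2) = (f(1,0),f(0,1),f(1,1))
replace slot 1: 2·(4+(-2)) − (-5) = 9 → (9,4,-2)

9,4,-2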